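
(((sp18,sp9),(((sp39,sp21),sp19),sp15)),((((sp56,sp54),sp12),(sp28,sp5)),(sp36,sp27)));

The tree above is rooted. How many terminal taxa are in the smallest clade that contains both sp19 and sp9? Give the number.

6

The MRCA of sp19 and sp9 is the node subtending ((sp18,sp9),(((sp39,sp21),sp19),sp15)).
That clade contains 6 terminal taxa: sp15, sp18, sp19, sp21, sp39, sp9.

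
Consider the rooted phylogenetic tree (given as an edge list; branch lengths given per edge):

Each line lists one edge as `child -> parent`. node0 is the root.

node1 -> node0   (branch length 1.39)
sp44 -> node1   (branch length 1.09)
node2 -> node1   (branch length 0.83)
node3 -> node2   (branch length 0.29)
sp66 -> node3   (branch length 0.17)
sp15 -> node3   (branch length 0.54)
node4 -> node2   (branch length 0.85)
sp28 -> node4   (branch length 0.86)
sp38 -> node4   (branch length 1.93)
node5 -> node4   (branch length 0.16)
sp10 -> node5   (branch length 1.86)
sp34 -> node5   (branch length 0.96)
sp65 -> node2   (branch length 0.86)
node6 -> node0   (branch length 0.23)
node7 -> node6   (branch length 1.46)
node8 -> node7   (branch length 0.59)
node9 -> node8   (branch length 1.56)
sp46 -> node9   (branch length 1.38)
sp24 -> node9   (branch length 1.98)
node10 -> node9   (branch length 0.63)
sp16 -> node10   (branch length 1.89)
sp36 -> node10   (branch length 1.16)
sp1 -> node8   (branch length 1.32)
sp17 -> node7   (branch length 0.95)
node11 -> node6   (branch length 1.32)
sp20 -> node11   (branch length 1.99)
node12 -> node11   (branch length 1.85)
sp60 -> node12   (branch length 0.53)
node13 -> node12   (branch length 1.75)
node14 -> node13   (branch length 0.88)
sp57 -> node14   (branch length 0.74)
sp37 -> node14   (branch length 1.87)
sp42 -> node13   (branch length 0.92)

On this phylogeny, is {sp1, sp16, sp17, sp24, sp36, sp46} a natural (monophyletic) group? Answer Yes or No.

Yes

The most recent common ancestor of these taxa subtends (((sp46,sp24,(sp16,sp36)),sp1),sp17).
That clade has exactly 6 tips — every listed taxon and nothing else — so the group is monophyletic.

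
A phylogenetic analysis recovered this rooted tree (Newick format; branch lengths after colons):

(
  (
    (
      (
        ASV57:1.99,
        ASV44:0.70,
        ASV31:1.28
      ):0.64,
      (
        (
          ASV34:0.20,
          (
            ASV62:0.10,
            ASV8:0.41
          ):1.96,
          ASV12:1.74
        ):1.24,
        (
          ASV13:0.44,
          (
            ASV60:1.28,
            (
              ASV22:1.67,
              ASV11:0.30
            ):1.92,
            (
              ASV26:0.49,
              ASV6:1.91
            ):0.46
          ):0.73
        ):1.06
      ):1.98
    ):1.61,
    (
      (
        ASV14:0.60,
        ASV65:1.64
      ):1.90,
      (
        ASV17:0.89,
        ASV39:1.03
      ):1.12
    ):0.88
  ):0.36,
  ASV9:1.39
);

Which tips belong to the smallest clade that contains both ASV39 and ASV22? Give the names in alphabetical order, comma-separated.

Tracing ASV39: it sits inside (ASV17,ASV39).
Tracing ASV22: it sits inside (ASV22,ASV11).
The smallest clade enclosing both is (((ASV57,ASV44,ASV31),((ASV34,(ASV62,ASV8),ASV12),(ASV13,(ASV60,(ASV22,ASV11),(ASV26,ASV6))))),((ASV14,ASV65),(ASV17,ASV39))); the answer is its 17 terminal taxa in alphabetical order.

ASV11, ASV12, ASV13, ASV14, ASV17, ASV22, ASV26, ASV31, ASV34, ASV39, ASV44, ASV57, ASV6, ASV60, ASV62, ASV65, ASV8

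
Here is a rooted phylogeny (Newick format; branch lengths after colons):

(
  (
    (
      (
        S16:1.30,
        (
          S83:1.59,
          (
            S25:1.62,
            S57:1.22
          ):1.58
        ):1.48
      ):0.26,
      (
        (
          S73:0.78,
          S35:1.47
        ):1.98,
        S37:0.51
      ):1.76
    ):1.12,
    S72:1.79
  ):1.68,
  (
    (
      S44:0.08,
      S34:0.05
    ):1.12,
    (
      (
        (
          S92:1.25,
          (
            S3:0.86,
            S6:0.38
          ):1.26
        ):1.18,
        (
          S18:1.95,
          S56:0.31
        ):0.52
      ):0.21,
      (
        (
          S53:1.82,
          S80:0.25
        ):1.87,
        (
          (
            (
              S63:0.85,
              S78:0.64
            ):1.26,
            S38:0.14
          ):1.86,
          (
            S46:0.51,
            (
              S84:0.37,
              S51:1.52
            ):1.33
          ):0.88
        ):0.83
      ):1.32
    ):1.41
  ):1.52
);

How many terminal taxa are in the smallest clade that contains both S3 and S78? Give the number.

13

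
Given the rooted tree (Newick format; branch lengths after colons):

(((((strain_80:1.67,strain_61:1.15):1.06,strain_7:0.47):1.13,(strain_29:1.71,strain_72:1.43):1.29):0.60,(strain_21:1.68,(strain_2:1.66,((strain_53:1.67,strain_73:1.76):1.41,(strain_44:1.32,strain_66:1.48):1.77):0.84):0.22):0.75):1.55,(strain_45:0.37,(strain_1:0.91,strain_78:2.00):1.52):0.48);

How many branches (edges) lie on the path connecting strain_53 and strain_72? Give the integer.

The MRCA of strain_53 and strain_72 is the node subtending ((((strain_80,strain_61),strain_7),(strain_29,strain_72)),(strain_21,(strain_2,((strain_53,strain_73),(strain_44,strain_66))))).
From strain_53 up to that node: 5 branches. From strain_72 up to the same node: 3 branches. Total: 5 + 3 = 8.

8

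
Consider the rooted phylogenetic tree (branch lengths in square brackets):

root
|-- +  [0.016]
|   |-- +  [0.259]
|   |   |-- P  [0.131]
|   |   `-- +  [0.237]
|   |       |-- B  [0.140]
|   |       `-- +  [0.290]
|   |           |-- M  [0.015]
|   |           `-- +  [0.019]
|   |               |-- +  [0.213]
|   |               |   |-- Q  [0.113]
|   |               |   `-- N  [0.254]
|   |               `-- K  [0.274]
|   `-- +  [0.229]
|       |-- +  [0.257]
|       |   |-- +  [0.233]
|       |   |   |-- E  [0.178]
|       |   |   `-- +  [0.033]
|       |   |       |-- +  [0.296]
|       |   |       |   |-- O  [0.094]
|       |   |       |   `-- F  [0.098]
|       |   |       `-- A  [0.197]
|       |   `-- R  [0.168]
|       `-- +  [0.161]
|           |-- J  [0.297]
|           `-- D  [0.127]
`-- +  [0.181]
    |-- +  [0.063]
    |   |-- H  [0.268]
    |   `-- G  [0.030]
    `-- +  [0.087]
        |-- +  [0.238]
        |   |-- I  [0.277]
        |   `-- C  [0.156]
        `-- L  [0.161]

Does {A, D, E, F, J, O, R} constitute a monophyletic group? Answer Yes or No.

Yes

The most recent common ancestor of these taxa subtends (((E,((O,F),A)),R),(J,D)).
That clade has exactly 7 tips — every listed taxon and nothing else — so the group is monophyletic.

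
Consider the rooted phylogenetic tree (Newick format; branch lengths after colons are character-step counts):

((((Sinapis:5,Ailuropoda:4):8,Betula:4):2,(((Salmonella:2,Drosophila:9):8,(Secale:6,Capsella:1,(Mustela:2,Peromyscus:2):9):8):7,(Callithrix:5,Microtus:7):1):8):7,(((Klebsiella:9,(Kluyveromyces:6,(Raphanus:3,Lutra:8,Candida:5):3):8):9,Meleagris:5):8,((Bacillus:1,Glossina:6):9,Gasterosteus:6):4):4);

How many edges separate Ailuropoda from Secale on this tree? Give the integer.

The MRCA of Ailuropoda and Secale is the node subtending (((Sinapis,Ailuropoda),Betula),(((Salmonella,Drosophila),(Secale,Capsella,(Mustela,Peromyscus))),(Callithrix,Microtus))).
From Ailuropoda up to that node: 3 branches. From Secale up to the same node: 4 branches. Total: 3 + 4 = 7.

7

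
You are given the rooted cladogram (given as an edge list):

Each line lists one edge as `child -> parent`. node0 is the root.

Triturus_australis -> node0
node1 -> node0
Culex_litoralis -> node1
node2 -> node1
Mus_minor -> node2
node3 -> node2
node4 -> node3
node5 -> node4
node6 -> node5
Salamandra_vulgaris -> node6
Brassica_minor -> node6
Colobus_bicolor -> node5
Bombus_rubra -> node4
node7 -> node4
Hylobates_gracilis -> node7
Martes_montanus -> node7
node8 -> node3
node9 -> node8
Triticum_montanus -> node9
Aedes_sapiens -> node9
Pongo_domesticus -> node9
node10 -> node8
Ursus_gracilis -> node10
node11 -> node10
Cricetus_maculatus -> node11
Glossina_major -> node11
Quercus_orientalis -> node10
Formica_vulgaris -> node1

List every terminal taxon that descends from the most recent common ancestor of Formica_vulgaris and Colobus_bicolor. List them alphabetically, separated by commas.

Aedes_sapiens, Bombus_rubra, Brassica_minor, Colobus_bicolor, Cricetus_maculatus, Culex_litoralis, Formica_vulgaris, Glossina_major, Hylobates_gracilis, Martes_montanus, Mus_minor, Pongo_domesticus, Quercus_orientalis, Salamandra_vulgaris, Triticum_montanus, Ursus_gracilis

Tracing Formica_vulgaris: it sits inside (Culex_litoralis,(Mus_minor,((((Salamandra_vulgaris,Brassica_minor),Colobus_bicolor),Bombus_rubra,(Hylobates_gracilis,Martes_montanus)),((Triticum_montanus,Aedes_sapiens,Pongo_domesticus),(Ursus_gracilis,(Cricetus_maculatus,Glossina_major),Quercus_orientalis)))),Formica_vulgaris).
Tracing Colobus_bicolor: it sits inside ((Salamandra_vulgaris,Brassica_minor),Colobus_bicolor).
The smallest clade enclosing both is (Culex_litoralis,(Mus_minor,((((Salamandra_vulgaris,Brassica_minor),Colobus_bicolor),Bombus_rubra,(Hylobates_gracilis,Martes_montanus)),((Triticum_montanus,Aedes_sapiens,Pongo_domesticus),(Ursus_gracilis,(Cricetus_maculatus,Glossina_major),Quercus_orientalis)))),Formica_vulgaris); the answer is its 16 terminal taxa in alphabetical order.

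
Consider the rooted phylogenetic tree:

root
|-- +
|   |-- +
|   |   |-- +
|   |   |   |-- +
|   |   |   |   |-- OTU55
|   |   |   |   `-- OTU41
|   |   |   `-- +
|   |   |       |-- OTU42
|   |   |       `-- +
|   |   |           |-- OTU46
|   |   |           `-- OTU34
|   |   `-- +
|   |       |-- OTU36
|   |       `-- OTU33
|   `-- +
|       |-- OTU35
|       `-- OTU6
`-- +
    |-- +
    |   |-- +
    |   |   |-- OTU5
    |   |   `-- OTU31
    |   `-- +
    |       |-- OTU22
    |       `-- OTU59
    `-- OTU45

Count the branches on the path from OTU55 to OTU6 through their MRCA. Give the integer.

6

The MRCA of OTU55 and OTU6 is the node subtending ((((OTU55,OTU41),(OTU42,(OTU46,OTU34))),(OTU36,OTU33)),(OTU35,OTU6)).
From OTU55 up to that node: 4 branches. From OTU6 up to the same node: 2 branches. Total: 4 + 2 = 6.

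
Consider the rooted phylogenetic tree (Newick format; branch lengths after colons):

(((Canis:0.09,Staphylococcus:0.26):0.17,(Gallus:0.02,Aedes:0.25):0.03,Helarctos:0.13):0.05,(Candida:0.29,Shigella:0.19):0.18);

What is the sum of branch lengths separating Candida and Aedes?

The path runs Candida → … → MRCA → … → Aedes; the MRCA is the root of the tree.
Branch lengths along that path: 0.29 + 0.18 + 0.05 + 0.03 + 0.25 = 0.80.

0.80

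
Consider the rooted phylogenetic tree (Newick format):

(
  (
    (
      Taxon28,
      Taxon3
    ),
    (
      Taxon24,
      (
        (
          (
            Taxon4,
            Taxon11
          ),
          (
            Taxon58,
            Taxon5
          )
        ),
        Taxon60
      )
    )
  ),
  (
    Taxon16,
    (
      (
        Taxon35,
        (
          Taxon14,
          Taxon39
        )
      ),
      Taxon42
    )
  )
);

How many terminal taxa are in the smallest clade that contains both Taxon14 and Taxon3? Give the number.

13

The MRCA of Taxon14 and Taxon3 is the root, so the clade is the entire tree.
That clade contains 13 terminal taxa: Taxon11, Taxon14, Taxon16, Taxon24, Taxon28, Taxon3, Taxon35, Taxon39, Taxon4, Taxon42, Taxon5, Taxon58, Taxon60.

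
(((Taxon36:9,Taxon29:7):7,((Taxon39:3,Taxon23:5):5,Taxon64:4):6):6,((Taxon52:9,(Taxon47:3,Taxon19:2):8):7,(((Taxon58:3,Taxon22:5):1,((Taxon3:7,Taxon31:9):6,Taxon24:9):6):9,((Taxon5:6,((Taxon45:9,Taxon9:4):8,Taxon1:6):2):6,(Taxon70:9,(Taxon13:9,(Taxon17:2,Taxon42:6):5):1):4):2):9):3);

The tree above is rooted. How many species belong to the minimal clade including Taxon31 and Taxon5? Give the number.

The MRCA of Taxon31 and Taxon5 is the node subtending (((Taxon58,Taxon22),((Taxon3,Taxon31),Taxon24)),((Taxon5,((Taxon45,Taxon9),Taxon1)),(Taxon70,(Taxon13,(Taxon17,Taxon42))))).
That clade contains 13 terminal taxa: Taxon1, Taxon13, Taxon17, Taxon22, Taxon24, Taxon3, Taxon31, Taxon42, Taxon45, Taxon5, Taxon58, Taxon70, Taxon9.

13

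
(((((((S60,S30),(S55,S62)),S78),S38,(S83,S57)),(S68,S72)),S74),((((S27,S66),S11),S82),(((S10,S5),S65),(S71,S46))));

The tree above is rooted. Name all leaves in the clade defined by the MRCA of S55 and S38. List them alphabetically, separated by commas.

S30, S38, S55, S57, S60, S62, S78, S83

Tracing S55: it sits inside (S55,S62).
Tracing S38: it sits inside ((((S60,S30),(S55,S62)),S78),S38,(S83,S57)).
The smallest clade enclosing both is ((((S60,S30),(S55,S62)),S78),S38,(S83,S57)); the answer is its 8 terminal taxa in alphabetical order.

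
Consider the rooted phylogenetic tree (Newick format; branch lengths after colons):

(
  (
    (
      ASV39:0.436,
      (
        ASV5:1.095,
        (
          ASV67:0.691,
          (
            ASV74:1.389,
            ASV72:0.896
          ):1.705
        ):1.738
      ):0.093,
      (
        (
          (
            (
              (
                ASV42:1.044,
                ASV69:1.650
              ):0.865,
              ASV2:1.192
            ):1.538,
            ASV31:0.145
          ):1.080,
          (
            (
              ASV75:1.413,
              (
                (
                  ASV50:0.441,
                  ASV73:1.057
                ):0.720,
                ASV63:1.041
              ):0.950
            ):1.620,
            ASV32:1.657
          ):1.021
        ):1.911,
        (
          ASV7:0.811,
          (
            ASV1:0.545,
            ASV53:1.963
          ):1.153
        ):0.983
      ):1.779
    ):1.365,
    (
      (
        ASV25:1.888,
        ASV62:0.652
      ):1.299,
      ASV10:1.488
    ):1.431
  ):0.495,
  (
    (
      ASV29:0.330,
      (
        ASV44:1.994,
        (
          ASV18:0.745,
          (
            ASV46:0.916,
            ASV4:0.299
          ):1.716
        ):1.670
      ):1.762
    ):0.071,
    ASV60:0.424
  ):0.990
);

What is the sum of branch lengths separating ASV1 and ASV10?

8.744

The path runs ASV1 → … → MRCA → … → ASV10; the MRCA is the node subtending ((ASV39,(ASV5,(ASV67,(ASV74,ASV72))),(((((ASV42,ASV69),ASV2),ASV31),((ASV75,((ASV50,ASV73),ASV63)),ASV32)),(ASV7,(ASV1,ASV53)))),((ASV25,ASV62),ASV10)).
Branch lengths along that path: 0.545 + 1.153 + 0.983 + 1.779 + 1.365 + 1.431 + 1.488 = 8.744.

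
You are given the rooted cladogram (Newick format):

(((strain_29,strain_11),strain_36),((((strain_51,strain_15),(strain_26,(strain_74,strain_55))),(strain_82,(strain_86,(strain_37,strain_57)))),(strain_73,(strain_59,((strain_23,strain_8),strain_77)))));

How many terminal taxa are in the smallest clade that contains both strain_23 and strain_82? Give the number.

The MRCA of strain_23 and strain_82 is the node subtending ((((strain_51,strain_15),(strain_26,(strain_74,strain_55))),(strain_82,(strain_86,(strain_37,strain_57)))),(strain_73,(strain_59,((strain_23,strain_8),strain_77)))).
That clade contains 14 terminal taxa: strain_15, strain_23, strain_26, strain_37, strain_51, strain_55, strain_57, strain_59, strain_73, strain_74, strain_77, strain_8, strain_82, strain_86.

14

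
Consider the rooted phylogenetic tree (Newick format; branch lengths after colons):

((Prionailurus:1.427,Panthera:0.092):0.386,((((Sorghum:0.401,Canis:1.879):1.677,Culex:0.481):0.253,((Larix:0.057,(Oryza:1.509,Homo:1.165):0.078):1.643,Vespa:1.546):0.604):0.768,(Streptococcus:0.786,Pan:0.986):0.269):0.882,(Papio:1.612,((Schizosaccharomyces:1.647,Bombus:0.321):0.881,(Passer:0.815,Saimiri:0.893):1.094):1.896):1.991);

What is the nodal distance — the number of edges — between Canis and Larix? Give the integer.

6

The MRCA of Canis and Larix is the node subtending (((Sorghum,Canis),Culex),((Larix,(Oryza,Homo)),Vespa)).
From Canis up to that node: 3 branches. From Larix up to the same node: 3 branches. Total: 3 + 3 = 6.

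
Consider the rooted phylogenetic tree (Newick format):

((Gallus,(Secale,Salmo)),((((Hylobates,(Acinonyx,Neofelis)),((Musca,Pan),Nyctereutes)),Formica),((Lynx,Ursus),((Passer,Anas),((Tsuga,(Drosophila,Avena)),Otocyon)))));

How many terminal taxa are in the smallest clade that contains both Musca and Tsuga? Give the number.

The MRCA of Musca and Tsuga is the node subtending ((((Hylobates,(Acinonyx,Neofelis)),((Musca,Pan),Nyctereutes)),Formica),((Lynx,Ursus),((Passer,Anas),((Tsuga,(Drosophila,Avena)),Otocyon)))).
That clade contains 15 terminal taxa: Acinonyx, Anas, Avena, Drosophila, Formica, Hylobates, Lynx, Musca, Neofelis, Nyctereutes, Otocyon, Pan, Passer, Tsuga, Ursus.

15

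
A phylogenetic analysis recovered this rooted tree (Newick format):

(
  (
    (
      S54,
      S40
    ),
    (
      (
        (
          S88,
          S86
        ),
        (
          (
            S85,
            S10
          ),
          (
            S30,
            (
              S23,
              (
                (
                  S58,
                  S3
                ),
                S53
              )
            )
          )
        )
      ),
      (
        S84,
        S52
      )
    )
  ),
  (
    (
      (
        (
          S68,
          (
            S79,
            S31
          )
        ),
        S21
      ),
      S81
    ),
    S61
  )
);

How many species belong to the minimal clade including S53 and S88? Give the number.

9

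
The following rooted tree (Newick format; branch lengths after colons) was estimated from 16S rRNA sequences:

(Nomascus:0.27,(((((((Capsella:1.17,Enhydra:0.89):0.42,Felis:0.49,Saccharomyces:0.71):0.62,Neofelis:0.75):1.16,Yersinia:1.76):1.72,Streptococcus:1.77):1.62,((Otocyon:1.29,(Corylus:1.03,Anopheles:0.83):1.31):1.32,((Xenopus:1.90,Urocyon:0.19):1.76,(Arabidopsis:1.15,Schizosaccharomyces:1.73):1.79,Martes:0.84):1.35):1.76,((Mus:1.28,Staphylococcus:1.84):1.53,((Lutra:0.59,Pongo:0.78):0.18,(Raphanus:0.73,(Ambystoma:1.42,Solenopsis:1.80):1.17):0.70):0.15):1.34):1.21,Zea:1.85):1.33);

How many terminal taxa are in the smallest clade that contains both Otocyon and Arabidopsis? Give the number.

8

The MRCA of Otocyon and Arabidopsis is the node subtending ((Otocyon,(Corylus,Anopheles)),((Xenopus,Urocyon),(Arabidopsis,Schizosaccharomyces),Martes)).
That clade contains 8 terminal taxa: Anopheles, Arabidopsis, Corylus, Martes, Otocyon, Schizosaccharomyces, Urocyon, Xenopus.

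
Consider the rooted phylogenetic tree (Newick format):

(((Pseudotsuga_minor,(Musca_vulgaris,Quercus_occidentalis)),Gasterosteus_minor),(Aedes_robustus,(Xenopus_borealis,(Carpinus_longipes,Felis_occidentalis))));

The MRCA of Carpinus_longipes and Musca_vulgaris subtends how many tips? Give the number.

8

The MRCA of Carpinus_longipes and Musca_vulgaris is the root, so the clade is the entire tree.
That clade contains 8 terminal taxa: Aedes_robustus, Carpinus_longipes, Felis_occidentalis, Gasterosteus_minor, Musca_vulgaris, Pseudotsuga_minor, Quercus_occidentalis, Xenopus_borealis.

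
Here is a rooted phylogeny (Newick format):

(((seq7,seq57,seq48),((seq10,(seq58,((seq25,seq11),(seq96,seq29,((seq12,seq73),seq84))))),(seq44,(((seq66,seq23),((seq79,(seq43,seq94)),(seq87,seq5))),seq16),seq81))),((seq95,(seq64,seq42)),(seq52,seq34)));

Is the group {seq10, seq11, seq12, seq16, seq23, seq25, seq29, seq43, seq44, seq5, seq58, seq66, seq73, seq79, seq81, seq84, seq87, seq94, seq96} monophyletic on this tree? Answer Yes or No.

The most recent common ancestor of these taxa subtends ((seq10,(seq58,((seq25,seq11),(seq96,seq29,((seq12,seq73),seq84))))),(seq44,(((seq66,seq23),((seq79,(seq43,seq94)),(seq87,seq5))),seq16),seq81)).
That clade has exactly 19 tips — every listed taxon and nothing else — so the group is monophyletic.

Yes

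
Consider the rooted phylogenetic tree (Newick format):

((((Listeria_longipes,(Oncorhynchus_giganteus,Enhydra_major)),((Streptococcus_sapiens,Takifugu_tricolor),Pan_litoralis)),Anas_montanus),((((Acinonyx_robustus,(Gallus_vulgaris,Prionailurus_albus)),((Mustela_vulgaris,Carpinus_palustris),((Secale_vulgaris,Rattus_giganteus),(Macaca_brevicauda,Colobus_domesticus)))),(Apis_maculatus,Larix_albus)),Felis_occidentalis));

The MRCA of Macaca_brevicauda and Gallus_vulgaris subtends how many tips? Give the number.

9

The MRCA of Macaca_brevicauda and Gallus_vulgaris is the node subtending ((Acinonyx_robustus,(Gallus_vulgaris,Prionailurus_albus)),((Mustela_vulgaris,Carpinus_palustris),((Secale_vulgaris,Rattus_giganteus),(Macaca_brevicauda,Colobus_domesticus)))).
That clade contains 9 terminal taxa: Acinonyx_robustus, Carpinus_palustris, Colobus_domesticus, Gallus_vulgaris, Macaca_brevicauda, Mustela_vulgaris, Prionailurus_albus, Rattus_giganteus, Secale_vulgaris.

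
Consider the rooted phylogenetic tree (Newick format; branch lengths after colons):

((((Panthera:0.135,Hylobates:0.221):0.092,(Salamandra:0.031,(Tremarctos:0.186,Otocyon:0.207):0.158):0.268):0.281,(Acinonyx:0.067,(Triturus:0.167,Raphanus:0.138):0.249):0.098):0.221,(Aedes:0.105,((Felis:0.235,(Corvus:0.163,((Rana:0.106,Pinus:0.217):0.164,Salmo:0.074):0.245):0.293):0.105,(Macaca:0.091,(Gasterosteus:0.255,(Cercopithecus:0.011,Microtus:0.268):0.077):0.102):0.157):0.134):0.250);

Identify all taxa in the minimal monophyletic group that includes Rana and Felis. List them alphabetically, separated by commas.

Tracing Rana: it sits inside (Rana,Pinus).
Tracing Felis: it sits inside (Felis,(Corvus,((Rana,Pinus),Salmo))).
The smallest clade enclosing both is (Felis,(Corvus,((Rana,Pinus),Salmo))); the answer is its 5 terminal taxa in alphabetical order.

Corvus, Felis, Pinus, Rana, Salmo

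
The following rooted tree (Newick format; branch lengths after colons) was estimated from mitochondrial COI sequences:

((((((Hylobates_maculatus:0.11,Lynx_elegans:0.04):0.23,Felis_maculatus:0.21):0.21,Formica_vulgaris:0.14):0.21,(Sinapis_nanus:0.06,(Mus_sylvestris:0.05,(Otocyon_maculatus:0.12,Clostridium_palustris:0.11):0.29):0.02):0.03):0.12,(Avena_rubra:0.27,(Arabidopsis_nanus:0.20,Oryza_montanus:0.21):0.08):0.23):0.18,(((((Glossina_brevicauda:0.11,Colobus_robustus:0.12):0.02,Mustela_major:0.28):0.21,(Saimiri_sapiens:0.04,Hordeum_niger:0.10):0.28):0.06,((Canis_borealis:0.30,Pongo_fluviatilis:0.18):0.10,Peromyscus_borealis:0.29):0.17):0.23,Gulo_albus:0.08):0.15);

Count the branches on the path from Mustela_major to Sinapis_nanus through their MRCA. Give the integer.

The MRCA of Mustela_major and Sinapis_nanus is the root of the tree.
From Mustela_major up to that node: 5 branches. From Sinapis_nanus up to the same node: 4 branches. Total: 5 + 4 = 9.

9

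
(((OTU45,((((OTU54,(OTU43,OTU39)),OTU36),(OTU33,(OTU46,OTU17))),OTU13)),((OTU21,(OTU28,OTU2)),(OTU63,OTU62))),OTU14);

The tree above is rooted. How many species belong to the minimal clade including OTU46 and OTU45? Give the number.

9

The MRCA of OTU46 and OTU45 is the node subtending (OTU45,((((OTU54,(OTU43,OTU39)),OTU36),(OTU33,(OTU46,OTU17))),OTU13)).
That clade contains 9 terminal taxa: OTU13, OTU17, OTU33, OTU36, OTU39, OTU43, OTU45, OTU46, OTU54.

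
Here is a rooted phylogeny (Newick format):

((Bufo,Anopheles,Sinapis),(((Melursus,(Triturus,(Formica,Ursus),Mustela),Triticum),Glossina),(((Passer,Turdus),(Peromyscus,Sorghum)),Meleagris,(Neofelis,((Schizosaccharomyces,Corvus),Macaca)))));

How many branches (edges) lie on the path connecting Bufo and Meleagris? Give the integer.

The MRCA of Bufo and Meleagris is the root of the tree.
From Bufo up to that node: 2 branches. From Meleagris up to the same node: 3 branches. Total: 2 + 3 = 5.

5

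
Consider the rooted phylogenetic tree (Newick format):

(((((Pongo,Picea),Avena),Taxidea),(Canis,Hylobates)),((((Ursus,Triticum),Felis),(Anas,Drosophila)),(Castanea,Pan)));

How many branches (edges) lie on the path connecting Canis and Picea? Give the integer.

The MRCA of Canis and Picea is the node subtending ((((Pongo,Picea),Avena),Taxidea),(Canis,Hylobates)).
From Canis up to that node: 2 branches. From Picea up to the same node: 4 branches. Total: 2 + 4 = 6.

6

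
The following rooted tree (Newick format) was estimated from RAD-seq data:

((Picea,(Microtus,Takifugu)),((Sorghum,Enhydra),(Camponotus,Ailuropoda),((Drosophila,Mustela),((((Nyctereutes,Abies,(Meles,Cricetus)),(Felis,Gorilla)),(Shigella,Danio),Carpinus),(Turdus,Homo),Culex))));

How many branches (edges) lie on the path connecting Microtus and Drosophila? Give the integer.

7

The MRCA of Microtus and Drosophila is the root of the tree.
From Microtus up to that node: 3 branches. From Drosophila up to the same node: 4 branches. Total: 3 + 4 = 7.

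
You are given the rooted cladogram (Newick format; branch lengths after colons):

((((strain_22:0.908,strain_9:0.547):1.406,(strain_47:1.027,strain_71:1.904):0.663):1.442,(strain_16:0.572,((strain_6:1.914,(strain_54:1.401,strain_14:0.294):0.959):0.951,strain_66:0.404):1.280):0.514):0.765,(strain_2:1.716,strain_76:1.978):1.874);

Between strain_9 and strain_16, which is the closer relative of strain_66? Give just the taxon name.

The MRCA of strain_66 and strain_16 subtends (strain_16,((strain_6,(strain_54,strain_14)),strain_66)) (5 taxa).
The MRCA of strain_66 and strain_9 subtends (((strain_22,strain_9),(strain_47,strain_71)),(strain_16,((strain_6,(strain_54,strain_14)),strain_66))) (9 taxa).
The first is nested inside the second, so strain_66 shares a more recent common ancestor with strain_16.

strain_16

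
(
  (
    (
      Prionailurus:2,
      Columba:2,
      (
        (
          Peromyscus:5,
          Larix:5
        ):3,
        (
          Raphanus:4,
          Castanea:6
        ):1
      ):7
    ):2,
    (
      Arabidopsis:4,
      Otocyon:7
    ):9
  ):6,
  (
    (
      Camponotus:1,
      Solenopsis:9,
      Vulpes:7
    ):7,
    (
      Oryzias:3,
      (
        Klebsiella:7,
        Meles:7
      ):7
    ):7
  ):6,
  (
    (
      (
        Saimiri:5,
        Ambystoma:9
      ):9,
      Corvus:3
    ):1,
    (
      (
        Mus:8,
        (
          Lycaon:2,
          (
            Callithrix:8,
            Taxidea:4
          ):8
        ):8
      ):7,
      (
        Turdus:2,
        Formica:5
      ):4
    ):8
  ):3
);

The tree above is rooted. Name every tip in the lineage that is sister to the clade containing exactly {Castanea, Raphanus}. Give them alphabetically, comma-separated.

The clade containing exactly {Castanea, Raphanus} attaches to the tree at the node subtending ((Peromyscus,Larix),(Raphanus,Castanea)).
The other lineage descending from that same node — the sister group — is (Peromyscus,Larix); its 2 tips in alphabetical order are the answer.

Larix, Peromyscus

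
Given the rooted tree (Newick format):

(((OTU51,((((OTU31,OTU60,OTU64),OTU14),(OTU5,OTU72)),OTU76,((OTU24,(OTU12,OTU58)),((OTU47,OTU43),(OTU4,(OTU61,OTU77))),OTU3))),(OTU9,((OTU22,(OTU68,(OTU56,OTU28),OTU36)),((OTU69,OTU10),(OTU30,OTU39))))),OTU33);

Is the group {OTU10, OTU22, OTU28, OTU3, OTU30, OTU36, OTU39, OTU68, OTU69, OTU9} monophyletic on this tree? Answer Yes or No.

No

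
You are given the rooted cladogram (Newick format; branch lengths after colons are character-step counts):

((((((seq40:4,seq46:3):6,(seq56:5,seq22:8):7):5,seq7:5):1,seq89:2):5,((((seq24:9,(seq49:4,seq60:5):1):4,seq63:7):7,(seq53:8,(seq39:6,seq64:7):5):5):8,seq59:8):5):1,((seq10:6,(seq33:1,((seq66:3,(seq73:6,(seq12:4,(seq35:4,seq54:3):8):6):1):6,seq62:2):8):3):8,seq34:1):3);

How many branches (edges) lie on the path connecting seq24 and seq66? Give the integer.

12

The MRCA of seq24 and seq66 is the root of the tree.
From seq24 up to that node: 6 branches. From seq66 up to the same node: 6 branches. Total: 6 + 6 = 12.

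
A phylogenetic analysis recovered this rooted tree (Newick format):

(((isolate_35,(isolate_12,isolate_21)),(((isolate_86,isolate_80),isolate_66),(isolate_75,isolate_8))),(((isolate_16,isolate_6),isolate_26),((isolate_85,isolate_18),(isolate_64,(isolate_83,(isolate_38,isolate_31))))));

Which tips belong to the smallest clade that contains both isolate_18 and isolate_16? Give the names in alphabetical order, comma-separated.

isolate_16, isolate_18, isolate_26, isolate_31, isolate_38, isolate_6, isolate_64, isolate_83, isolate_85

Tracing isolate_18: it sits inside (isolate_85,isolate_18).
Tracing isolate_16: it sits inside (isolate_16,isolate_6).
The smallest clade enclosing both is (((isolate_16,isolate_6),isolate_26),((isolate_85,isolate_18),(isolate_64,(isolate_83,(isolate_38,isolate_31))))); the answer is its 9 terminal taxa in alphabetical order.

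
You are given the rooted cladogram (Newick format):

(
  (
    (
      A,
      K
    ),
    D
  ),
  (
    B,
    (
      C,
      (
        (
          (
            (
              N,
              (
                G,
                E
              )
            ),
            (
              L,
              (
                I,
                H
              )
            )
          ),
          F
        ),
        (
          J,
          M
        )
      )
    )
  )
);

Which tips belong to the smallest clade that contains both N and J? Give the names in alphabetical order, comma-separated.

E, F, G, H, I, J, L, M, N

Tracing N: it sits inside (N,(G,E)).
Tracing J: it sits inside (J,M).
The smallest clade enclosing both is ((((N,(G,E)),(L,(I,H))),F),(J,M)); the answer is its 9 terminal taxa in alphabetical order.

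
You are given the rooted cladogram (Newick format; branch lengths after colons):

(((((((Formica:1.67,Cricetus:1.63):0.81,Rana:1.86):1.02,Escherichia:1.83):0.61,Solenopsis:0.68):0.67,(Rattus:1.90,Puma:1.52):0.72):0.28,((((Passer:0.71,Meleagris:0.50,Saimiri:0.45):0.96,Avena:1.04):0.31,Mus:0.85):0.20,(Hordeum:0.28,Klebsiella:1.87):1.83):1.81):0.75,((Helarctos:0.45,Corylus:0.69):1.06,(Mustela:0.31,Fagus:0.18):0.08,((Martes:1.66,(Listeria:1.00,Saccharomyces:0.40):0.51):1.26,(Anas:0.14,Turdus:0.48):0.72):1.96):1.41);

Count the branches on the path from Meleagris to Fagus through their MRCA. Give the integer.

9

The MRCA of Meleagris and Fagus is the root of the tree.
From Meleagris up to that node: 6 branches. From Fagus up to the same node: 3 branches. Total: 6 + 3 = 9.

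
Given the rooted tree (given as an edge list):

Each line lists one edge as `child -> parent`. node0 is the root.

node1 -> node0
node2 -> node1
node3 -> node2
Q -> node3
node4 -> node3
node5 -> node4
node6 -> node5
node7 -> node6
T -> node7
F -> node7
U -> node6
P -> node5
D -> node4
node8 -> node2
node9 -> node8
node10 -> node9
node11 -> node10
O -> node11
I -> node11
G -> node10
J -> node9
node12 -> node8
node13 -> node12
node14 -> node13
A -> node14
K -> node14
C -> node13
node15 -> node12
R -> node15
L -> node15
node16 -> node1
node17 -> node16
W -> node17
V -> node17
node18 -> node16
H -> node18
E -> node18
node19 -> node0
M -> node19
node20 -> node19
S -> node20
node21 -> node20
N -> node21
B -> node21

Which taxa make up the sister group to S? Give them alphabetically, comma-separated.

B, N

S attaches to the tree at the node subtending (S,(N,B)).
The other lineage descending from that same node — the sister group — is (N,B); its 2 tips in alphabetical order are the answer.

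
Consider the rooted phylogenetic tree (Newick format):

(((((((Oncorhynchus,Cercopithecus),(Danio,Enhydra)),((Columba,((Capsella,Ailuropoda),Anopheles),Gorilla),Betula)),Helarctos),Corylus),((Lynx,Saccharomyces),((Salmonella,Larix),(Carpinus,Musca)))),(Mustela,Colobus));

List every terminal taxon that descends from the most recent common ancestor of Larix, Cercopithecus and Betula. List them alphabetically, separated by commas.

Ailuropoda, Anopheles, Betula, Capsella, Carpinus, Cercopithecus, Columba, Corylus, Danio, Enhydra, Gorilla, Helarctos, Larix, Lynx, Musca, Oncorhynchus, Saccharomyces, Salmonella

Tracing Larix: it sits inside (Salmonella,Larix).
Tracing Cercopithecus: it sits inside (Oncorhynchus,Cercopithecus).
Tracing Betula: it sits inside ((Columba,((Capsella,Ailuropoda),Anopheles),Gorilla),Betula).
The smallest clade enclosing all 3 is ((((((Oncorhynchus,Cercopithecus),(Danio,Enhydra)),((Columba,((Capsella,Ailuropoda),Anopheles),Gorilla),Betula)),Helarctos),Corylus),((Lynx,Saccharomyces),((Salmonella,Larix),(Carpinus,Musca)))); the answer is its 18 terminal taxa in alphabetical order.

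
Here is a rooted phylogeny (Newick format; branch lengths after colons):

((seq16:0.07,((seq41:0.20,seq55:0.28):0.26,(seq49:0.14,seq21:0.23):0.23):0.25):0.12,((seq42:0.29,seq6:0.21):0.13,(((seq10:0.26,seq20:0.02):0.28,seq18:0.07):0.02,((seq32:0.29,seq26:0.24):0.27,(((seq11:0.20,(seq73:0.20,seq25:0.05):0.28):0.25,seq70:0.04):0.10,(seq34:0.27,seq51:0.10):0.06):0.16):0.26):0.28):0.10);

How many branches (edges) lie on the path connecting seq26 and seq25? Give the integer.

The MRCA of seq26 and seq25 is the node subtending ((seq32,seq26),(((seq11,(seq73,seq25)),seq70),(seq34,seq51))).
From seq26 up to that node: 2 branches. From seq25 up to the same node: 5 branches. Total: 2 + 5 = 7.

7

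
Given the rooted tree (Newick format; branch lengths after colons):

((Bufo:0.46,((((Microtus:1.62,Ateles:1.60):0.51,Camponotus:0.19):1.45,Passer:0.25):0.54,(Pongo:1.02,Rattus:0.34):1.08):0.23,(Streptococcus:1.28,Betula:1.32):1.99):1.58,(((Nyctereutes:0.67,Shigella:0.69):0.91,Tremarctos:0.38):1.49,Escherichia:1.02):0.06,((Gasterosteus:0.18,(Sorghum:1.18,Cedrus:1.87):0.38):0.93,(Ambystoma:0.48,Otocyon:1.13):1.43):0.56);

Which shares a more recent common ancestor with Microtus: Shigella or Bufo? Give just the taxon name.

The MRCA of Microtus and Bufo subtends (Bufo,((((Microtus,Ateles),Camponotus),Passer),(Pongo,Rattus)),(Streptococcus,Betula)) (9 taxa).
The MRCA of Microtus and Shigella is the root, subtending the entire tree (18 taxa).
The first is nested inside the second, so Microtus shares a more recent common ancestor with Bufo.

Bufo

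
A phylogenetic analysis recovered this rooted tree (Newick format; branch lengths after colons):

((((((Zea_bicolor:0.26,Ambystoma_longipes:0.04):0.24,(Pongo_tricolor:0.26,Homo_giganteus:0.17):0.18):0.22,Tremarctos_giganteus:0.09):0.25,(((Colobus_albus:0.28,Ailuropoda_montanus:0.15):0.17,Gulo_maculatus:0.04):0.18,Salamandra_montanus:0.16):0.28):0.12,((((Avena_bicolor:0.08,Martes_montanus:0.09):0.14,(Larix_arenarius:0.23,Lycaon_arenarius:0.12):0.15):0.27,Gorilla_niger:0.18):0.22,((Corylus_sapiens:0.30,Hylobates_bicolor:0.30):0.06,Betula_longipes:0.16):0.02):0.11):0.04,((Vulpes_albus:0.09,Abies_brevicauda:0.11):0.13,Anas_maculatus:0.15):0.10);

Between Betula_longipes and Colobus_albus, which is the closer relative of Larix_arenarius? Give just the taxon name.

The MRCA of Larix_arenarius and Betula_longipes subtends ((((Avena_bicolor,Martes_montanus),(Larix_arenarius,Lycaon_arenarius)),Gorilla_niger),((Corylus_sapiens,Hylobates_bicolor),Betula_longipes)) (8 taxa).
The MRCA of Larix_arenarius and Colobus_albus subtends (((((Zea_bicolor,Ambystoma_longipes),(Pongo_tricolor,Homo_giganteus)),Tremarctos_giganteus),(((Colobus_albus,Ailuropoda_montanus),Gulo_maculatus),Salamandra_montanus)),((((Avena_bicolor,Martes_montanus),(Larix_arenarius,Lycaon_arenarius)),Gorilla_niger),((Corylus_sapiens,Hylobates_bicolor),Betula_longipes))) (17 taxa).
The first is nested inside the second, so Larix_arenarius shares a more recent common ancestor with Betula_longipes.

Betula_longipes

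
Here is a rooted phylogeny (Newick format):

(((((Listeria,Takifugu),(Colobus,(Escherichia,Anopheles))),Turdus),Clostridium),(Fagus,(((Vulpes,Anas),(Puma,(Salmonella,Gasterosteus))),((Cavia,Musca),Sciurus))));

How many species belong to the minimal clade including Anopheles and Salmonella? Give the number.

The MRCA of Anopheles and Salmonella is the root, so the clade is the entire tree.
That clade contains 16 terminal taxa: Anas, Anopheles, Cavia, Clostridium, Colobus, Escherichia, Fagus, Gasterosteus, Listeria, Musca, Puma, Salmonella, Sciurus, Takifugu, Turdus, Vulpes.

16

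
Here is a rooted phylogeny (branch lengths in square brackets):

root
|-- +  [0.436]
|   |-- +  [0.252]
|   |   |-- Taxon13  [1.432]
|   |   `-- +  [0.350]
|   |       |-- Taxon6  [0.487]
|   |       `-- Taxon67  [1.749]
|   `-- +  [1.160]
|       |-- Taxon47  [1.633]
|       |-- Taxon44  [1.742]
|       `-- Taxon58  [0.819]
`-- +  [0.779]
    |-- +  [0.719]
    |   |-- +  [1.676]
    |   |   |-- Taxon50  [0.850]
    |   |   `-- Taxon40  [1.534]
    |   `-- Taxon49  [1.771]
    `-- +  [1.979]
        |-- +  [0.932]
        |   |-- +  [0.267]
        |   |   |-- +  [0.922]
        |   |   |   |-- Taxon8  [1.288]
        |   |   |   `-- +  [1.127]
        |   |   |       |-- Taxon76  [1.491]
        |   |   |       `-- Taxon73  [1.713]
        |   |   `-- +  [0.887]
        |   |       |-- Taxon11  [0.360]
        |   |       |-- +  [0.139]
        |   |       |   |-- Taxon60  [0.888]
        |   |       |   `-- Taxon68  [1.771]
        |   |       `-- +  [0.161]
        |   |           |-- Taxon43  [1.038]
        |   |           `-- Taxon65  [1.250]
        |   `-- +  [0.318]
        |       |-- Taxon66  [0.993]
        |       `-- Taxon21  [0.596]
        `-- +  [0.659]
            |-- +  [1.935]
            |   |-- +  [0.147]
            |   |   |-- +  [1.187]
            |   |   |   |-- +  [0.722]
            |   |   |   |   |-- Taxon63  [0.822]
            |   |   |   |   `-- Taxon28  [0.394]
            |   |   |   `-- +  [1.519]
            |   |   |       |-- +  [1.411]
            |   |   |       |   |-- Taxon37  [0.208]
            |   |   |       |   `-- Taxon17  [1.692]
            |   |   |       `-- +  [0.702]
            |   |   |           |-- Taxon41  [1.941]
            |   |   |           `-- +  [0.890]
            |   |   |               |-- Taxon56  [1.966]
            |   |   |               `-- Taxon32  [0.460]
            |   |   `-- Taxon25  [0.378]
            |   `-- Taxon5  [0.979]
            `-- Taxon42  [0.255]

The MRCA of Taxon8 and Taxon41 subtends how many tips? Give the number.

The MRCA of Taxon8 and Taxon41 is the node subtending ((((Taxon8,(Taxon76,Taxon73)),(Taxon11,(Taxon60,Taxon68),(Taxon43,Taxon65))),(Taxon66,Taxon21)),(((((Taxon63,Taxon28),((Taxon37,Taxon17),(Taxon41,(Taxon56,Taxon32)))),Taxon25),Taxon5),Taxon42)).
That clade contains 20 terminal taxa: Taxon11, Taxon17, Taxon21, Taxon25, Taxon28, Taxon32, Taxon37, Taxon41, Taxon42, Taxon43, Taxon5, Taxon56, Taxon60, Taxon63, Taxon65, Taxon66, Taxon68, Taxon73, Taxon76, Taxon8.

20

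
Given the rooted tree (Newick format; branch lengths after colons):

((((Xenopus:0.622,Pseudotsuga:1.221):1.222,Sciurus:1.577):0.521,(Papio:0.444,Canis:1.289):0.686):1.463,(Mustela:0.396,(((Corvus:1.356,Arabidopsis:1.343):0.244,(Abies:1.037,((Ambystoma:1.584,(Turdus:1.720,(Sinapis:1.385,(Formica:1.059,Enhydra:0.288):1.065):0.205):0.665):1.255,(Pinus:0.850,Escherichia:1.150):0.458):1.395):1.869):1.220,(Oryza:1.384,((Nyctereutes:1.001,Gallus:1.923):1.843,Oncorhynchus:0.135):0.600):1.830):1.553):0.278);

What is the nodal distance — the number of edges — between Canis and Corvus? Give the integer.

8

The MRCA of Canis and Corvus is the root of the tree.
From Canis up to that node: 3 branches. From Corvus up to the same node: 5 branches. Total: 3 + 5 = 8.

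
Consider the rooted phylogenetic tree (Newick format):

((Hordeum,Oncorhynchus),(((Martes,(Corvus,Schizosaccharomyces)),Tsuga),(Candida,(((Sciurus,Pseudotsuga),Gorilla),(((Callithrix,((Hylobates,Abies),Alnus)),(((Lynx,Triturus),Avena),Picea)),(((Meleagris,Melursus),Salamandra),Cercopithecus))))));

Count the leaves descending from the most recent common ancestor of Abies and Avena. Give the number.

8

The MRCA of Abies and Avena is the node subtending ((Callithrix,((Hylobates,Abies),Alnus)),(((Lynx,Triturus),Avena),Picea)).
That clade contains 8 terminal taxa: Abies, Alnus, Avena, Callithrix, Hylobates, Lynx, Picea, Triturus.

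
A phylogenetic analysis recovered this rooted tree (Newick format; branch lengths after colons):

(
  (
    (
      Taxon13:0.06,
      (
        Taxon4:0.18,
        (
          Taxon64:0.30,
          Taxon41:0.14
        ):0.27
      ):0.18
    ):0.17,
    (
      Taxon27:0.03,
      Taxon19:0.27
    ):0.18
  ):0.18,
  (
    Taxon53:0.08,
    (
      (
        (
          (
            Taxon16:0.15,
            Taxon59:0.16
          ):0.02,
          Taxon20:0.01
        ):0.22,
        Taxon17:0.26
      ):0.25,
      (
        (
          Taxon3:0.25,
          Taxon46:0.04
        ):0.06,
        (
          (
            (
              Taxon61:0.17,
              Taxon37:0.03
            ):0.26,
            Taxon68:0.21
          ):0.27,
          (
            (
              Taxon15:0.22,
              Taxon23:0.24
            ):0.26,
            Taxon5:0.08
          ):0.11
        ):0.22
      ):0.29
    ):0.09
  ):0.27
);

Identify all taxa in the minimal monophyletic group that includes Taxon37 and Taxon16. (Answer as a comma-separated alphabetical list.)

Taxon15, Taxon16, Taxon17, Taxon20, Taxon23, Taxon3, Taxon37, Taxon46, Taxon5, Taxon59, Taxon61, Taxon68

Tracing Taxon37: it sits inside (Taxon61,Taxon37).
Tracing Taxon16: it sits inside (Taxon16,Taxon59).
The smallest clade enclosing both is ((((Taxon16,Taxon59),Taxon20),Taxon17),((Taxon3,Taxon46),(((Taxon61,Taxon37),Taxon68),((Taxon15,Taxon23),Taxon5)))); the answer is its 12 terminal taxa in alphabetical order.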